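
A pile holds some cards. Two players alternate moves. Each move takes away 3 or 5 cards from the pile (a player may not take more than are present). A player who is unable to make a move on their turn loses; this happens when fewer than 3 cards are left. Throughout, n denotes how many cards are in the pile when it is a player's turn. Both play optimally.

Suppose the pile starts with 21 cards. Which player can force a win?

Label each position W (a win for the player to move) or L (a loss). A position with no legal move is L; any other position is W exactly when some move reaches an L, and L when every move reaches a W.
n=0: no move → L
n=1: no move → L
n=2: no move → L
n=3: can move to 0, which is L ⇒ W
n=4: can move to 1, which is L ⇒ W
n=5: can move to 2, which is L ⇒ W
n=6: can move to 1, which is L ⇒ W
n=7: can move to 2, which is L ⇒ W
n=8: moves to 5(W), 3(W); every one is W ⇒ L
n=9: moves to 6(W), 4(W); every one is W ⇒ L
n=10: moves to 7(W), 5(W); every one is W ⇒ L
n=11: can move to 8, which is L ⇒ W
n=12: can move to 9, which is L ⇒ W
n=13: can move to 10, which is L ⇒ W
n=14: can move to 9, which is L ⇒ W
n=15: can move to 10, which is L ⇒ W
n=16: moves to 13(W), 11(W); every one is W ⇒ L
n=17: moves to 14(W), 12(W); every one is W ⇒ L
n=18: moves to 15(W), 13(W); every one is W ⇒ L
n=19: can move to 16, which is L ⇒ W
n=20: can move to 17, which is L ⇒ W
n=21: can move to 18, which is L ⇒ W
The starting position 21 is W: the player to move should remove 3, leaving 18, handing over an L position.

The first player wins.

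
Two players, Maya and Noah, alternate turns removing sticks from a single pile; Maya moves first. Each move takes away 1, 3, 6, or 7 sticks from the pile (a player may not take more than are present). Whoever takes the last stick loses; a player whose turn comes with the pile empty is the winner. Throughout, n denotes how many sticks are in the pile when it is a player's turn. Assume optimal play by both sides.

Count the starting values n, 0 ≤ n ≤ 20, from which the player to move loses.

Build the W/L table. Terminal = W. A non-terminal position is W if it has a move to some L; otherwise it is L.
n=0: no move; the opponent has just taken the last stick and therefore loses → W
n=1: →0(W) only, which is W, so L
n=2: →1(L), so W
n=3: →2(W), 0(W) — all W, so L
n=4: →3(L), so W
n=5: →4(W), 2(W) — all W, so L
n=6: →5(L), so W
n=7: →1(L), so W
n=8: →5(L), so W
n=9: →3(L), so W
n=10: →3(L), so W
n=11: →5(L), so W
n=12: →5(L), so W
n=13: →12(W), 10(W), 7(W), 6(W) — all W, so L
n=14: →13(L), so W
n=15: →14(W), 12(W), 9(W), 8(W) — all W, so L
n=16: →15(L), so W
n=17: →16(W), 14(W), 11(W), 10(W) — all W, so L
n=18: →17(L), so W
n=19: →13(L), so W
n=20: →17(L), so W
L entries with 0 ≤ n ≤ 20: n = 1, 3, 5, 13, 15, 17; that makes 6.

6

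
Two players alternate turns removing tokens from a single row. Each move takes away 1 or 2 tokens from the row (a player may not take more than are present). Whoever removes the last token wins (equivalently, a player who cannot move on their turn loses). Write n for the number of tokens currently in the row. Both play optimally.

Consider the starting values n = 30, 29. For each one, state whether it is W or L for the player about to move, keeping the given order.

30: L, 29: W

Work bottom-up. With no move the player to move loses. Otherwise the position is W if at least one move leads to an L position for the opponent, and L if every move leads to a W.
n=0: no move → L
n=1: W (go to 0, an L position)
n=2: W (go to 0, an L position)
n=3: L (options 2(W), 1(W) are all W)
n=4: W (go to 3, an L position)
n=5: W (go to 3, an L position)
n=6: L (options 5(W), 4(W) are all W)
n=7: W (go to 6, an L position)
n=8: W (go to 6, an L position)
n=9: L (options 8(W), 7(W) are all W)
n=10: W (go to 9, an L position)
n=11: W (go to 9, an L position)
n=12: L (options 11(W), 10(W) are all W)
n=13: W (go to 12, an L position)
n=14: W (go to 12, an L position)
n=15: L (options 14(W), 13(W) are all W)
n=16: W (go to 15, an L position)
n=17: W (go to 15, an L position)
n=18: L (options 17(W), 16(W) are all W)
n=19: W (go to 18, an L position)
n=20: W (go to 18, an L position)
n=21: L (options 20(W), 19(W) are all W)
n=22: W (go to 21, an L position)
n=23: W (go to 21, an L position)
n=24: L (options 23(W), 22(W) are all W)
n=25: W (go to 24, an L position)
n=26: W (go to 24, an L position)
n=27: L (options 26(W), 25(W) are all W)
n=28: W (go to 27, an L position)
n=29: W (go to 27, an L position)
n=30: L (options 29(W), 28(W) are all W)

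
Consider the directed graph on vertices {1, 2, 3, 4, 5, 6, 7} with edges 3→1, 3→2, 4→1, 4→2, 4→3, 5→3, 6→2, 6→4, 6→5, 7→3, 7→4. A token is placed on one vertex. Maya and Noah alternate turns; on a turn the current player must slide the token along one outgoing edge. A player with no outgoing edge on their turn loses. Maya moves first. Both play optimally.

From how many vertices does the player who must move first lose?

Compute win/loss labels from the base case upward. A position with no move is L. Any other position is W if it can reach an L in one move, else L.
Every edge goes from a vertex to one that appears earlier in the order 2, 1, 3, 5, 4, 6, 7, so processing vertices in that order labels each vertex after all of its successors.
2: no outgoing edge → L
1: no outgoing edge → L
3: reaches L-position 1 → W
5: only reaches 3(W), which is W → L
4: reaches L-position 1 → W
6: reaches L-position 5 → W
7: only reaches 4(W), 3(W), all W → L
The L vertices are 1, 2, 5, 7; that is 4 in all.

4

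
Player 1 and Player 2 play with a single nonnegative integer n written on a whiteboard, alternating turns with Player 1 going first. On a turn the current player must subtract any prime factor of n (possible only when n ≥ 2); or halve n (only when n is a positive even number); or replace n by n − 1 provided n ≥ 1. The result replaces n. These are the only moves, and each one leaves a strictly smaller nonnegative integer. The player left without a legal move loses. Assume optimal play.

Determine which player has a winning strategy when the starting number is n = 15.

Player 1 wins.

Work bottom-up. With no move the player to move loses. Otherwise the position is W if at least one move leads to an L position for the opponent, and L if every move leads to a W.
n=0: no move → L
n=1: →0(L), so W
n=2: →0(L), so W
n=3: →0(L), so W
n=4: →2(W), 3(W) — all W, so L
n=5: →0(L), so W
n=6: →4(L), so W
n=7: →0(L), so W
n=8: →4(L), so W
n=9: →6(W), 8(W) — all W, so L
n=10: →9(L), so W
n=11: →0(L), so W
n=12: →9(L), so W
n=13: →0(L), so W
n=14: →7(W), 12(W), 13(W) — all W, so L
n=15: →14(L), so W
From 15 Player 1 can move to 14, reaching an L position.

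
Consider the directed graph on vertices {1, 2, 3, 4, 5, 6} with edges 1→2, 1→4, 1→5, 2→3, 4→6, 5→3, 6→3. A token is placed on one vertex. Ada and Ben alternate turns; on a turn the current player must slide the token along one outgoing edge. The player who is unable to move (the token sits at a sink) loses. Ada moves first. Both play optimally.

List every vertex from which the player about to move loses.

Use the standard recursion: the mover loses at a terminal position; elsewhere, the mover wins exactly when some move hands the opponent an L position.
Every edge goes from a vertex to one that appears earlier in the order 3, 6, 5, 4, 2, 1, so processing vertices in that order labels each vertex after all of its successors.
3: no outgoing edge → L
6: W (go to 3, an L position)
5: W (go to 3, an L position)
4: L (sole option 6(W) is W)
2: W (go to 3, an L position)
1: W (go to 4, an L position)
Reading off the rows marked L gives the requested list; there are 2 such vertices.

3, 4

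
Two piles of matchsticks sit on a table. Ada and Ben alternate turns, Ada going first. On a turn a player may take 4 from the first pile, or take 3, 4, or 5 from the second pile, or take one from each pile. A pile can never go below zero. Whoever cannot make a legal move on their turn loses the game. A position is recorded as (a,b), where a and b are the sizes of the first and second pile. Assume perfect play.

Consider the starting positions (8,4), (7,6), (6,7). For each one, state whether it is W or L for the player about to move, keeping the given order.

Compute win/loss labels from the base case upward. A position with no move is L. Any other position is W if it can reach an L in one move, else L.
No move ever increases a pile, so every position that can arise here has a ≤ 8 and b ≤ 7; it is enough to label the cells with 0 ≤ a ≤ 8 and 0 ≤ b ≤ 7.
Every move lowers a or b (never raises either), so fill the grid row by row in increasing a, and left to right within a row: each cell's successors are then already labelled.
      b=0  b=1  b=2  b=3  b=4  b=5  b=6  b=7
a=0:    L    L    L    W    W    W    W    W
a=1:    L    W    W    W    W    W    L    L
a=2:    L    W    L    W    W    W    W    W
a=3:    L    W    L    W    W    W    W    W
a=4:    W    W    W    W    L    L    L    W
a=5:    W    L    L    L    W    W    W    W
a=6:    W    L    W    W    W    W    W    L
a=7:    W    L    W    L    W    W    W    W
a=8:    L    L    W    W    W    W    W    L
Cells with no legal move (terminal, hence L): (0,0), (0,1), (0,2), (1,0), (2,0), (3,0).
The remaining L cells, each justified by listing all of its moves:
(1,6): →(1,3)(W), (1,2)(W), (1,1)(W), (0,5)(W) — all W, so L
(1,7): →(1,4)(W), (1,3)(W), (1,2)(W), (0,6)(W) — all W, so L
(2,2): →(1,1)(W) only, which is W, so L
(3,2): →(2,1)(W) only, which is W, so L
(4,4): →(0,4)(W), (4,1)(W), (4,0)(W), (3,3)(W) — all W, so L
(4,5): →(0,5)(W), (4,2)(W), (4,1)(W), (4,0)(W), (3,4)(W) — all W, so L
(4,6): →(0,6)(W), (4,3)(W), (4,2)(W), (4,1)(W), (3,5)(W) — all W, so L
(5,1): →(1,1)(W), (4,0)(W) — all W, so L
(5,2): →(1,2)(W), (4,1)(W) — all W, so L
(5,3): →(1,3)(W), (5,0)(W), (4,2)(W) — all W, so L
(6,1): →(2,1)(W), (5,0)(W) — all W, so L
(6,7): →(2,7)(W), (6,4)(W), (6,3)(W), (6,2)(W), (5,6)(W) — all W, so L
(7,1): →(3,1)(W), (6,0)(W) — all W, so L
(7,3): →(3,3)(W), (7,0)(W), (6,2)(W) — all W, so L
(8,0): →(4,0)(W) only, which is W, so L
(8,1): →(4,1)(W), (7,0)(W) — all W, so L
(8,7): →(4,7)(W), (8,4)(W), (8,3)(W), (8,2)(W), (7,6)(W) — all W, so L
Every other cell has at least one move into one of the L cells above, so it is W.
(8,4): the move to (4,4) reaches an L cell, so W
(7,6): the move to (7,3) reaches an L cell, so W
(6,7): one of the L cells justified above, so L

(8,4): W, (7,6): W, (6,7): L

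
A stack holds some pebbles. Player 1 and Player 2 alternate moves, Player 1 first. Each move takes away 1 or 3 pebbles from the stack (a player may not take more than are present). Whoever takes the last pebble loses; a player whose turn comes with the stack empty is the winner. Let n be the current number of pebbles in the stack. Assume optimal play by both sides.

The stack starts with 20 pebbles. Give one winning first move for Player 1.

Use the standard recursion: the mover wins at a terminal position; elsewhere, the mover wins exactly when some move hands the opponent an L position.
n=0: no move; the opponent has just taken the last pebble and therefore loses → W
n=1: L (sole option 0(W) is W)
n=2: W (go to 1, an L position)
n=3: L (options 2(W), 0(W) are all W)
n=4: W (go to 3, an L position)
n=5: L (options 4(W), 2(W) are all W)
n=6: W (go to 5, an L position)
n=7: L (options 6(W), 4(W) are all W)
n=8: W (go to 7, an L position)
n=9: L (options 8(W), 6(W) are all W)
n=10: W (go to 9, an L position)
n=11: L (options 10(W), 8(W) are all W)
n=12: W (go to 11, an L position)
n=13: L (options 12(W), 10(W) are all W)
n=14: W (go to 13, an L position)
n=15: L (options 14(W), 12(W) are all W)
n=16: W (go to 15, an L position)
n=17: L (options 16(W), 14(W) are all W)
n=18: W (go to 17, an L position)
n=19: L (options 18(W), 16(W) are all W)
n=20: W (go to 19, an L position)
From 20, the L positions reachable in one move are: 19, 17. Any move reaching one of these is winning.

Remove 1, leaving 19.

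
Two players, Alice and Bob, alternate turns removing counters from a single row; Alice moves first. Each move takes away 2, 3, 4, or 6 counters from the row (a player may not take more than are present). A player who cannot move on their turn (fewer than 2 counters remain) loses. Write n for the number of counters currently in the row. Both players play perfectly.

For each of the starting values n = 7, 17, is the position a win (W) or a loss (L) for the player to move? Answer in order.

Compute win/loss labels from the base case upward. A position with no move is L. Any other position is W if it can reach an L in one move, else L.
n=0: no move → L
n=1: no move → L
n=2: W (go to 0, an L position)
n=3: W (go to 1, an L position)
n=4: W (go to 1, an L position)
n=5: W (go to 1, an L position)
n=6: W (go to 0, an L position)
n=7: W (go to 1, an L position)
n=8: L (options 6(W), 5(W), 4(W), 2(W) are all W)
n=9: L (options 7(W), 6(W), 5(W), 3(W) are all W)
n=10: W (go to 8, an L position)
n=11: W (go to 9, an L position)
n=12: W (go to 9, an L position)
n=13: W (go to 9, an L position)
n=14: W (go to 8, an L position)
n=15: W (go to 9, an L position)
n=16: L (options 14(W), 13(W), 12(W), 10(W) are all W)
n=17: L (options 15(W), 14(W), 13(W), 11(W) are all W)

7: W, 17: L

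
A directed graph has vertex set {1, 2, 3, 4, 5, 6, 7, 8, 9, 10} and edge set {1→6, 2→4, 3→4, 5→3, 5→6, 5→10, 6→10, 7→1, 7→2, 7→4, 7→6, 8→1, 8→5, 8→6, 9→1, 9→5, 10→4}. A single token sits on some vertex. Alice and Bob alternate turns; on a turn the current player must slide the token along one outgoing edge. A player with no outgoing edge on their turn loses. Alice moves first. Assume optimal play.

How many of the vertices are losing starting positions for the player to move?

Label each position W (a win for the player to move) or L (a loss). A position with no legal move is L; any other position is W exactly when some move reaches an L, and L when every move reaches a W.
Every edge goes from a vertex to one that appears earlier in the order 4, 10, 3, 6, 5, 1, 2, 7, 9, 8, so processing vertices in that order labels each vertex after all of its successors.
4: no outgoing edge → L
10: →4(L), so W
3: →4(L), so W
6: →10(W) only, which is W, so L
5: →6(L), so W
1: →6(L), so W
2: →4(L), so W
7: →6(L), so W
9: →1(W), 5(W) — all W, so L
8: →6(L), so W
The L vertices are 4, 6, 9; that is 3 in all.

3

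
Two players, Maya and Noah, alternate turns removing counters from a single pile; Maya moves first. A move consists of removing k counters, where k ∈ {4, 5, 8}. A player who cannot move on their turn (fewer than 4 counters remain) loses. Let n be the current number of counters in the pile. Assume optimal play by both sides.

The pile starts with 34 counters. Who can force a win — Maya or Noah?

Work bottom-up. With no move the player to move loses. Otherwise the position is W if at least one move leads to an L position for the opponent, and L if every move leads to a W.
n=0: no move → L
n=1: no move → L
n=2: no move → L
n=3: no move → L
n=4: W (go to 0, an L position)
n=5: W (go to 1, an L position)
n=6: W (go to 2, an L position)
n=7: W (go to 3, an L position)
n=8: W (go to 3, an L position)
n=9: W (go to 1, an L position)
n=10: W (go to 2, an L position)
n=11: W (go to 3, an L position)
n=12: L (options 8(W), 7(W), 4(W) are all W)
n=13: L (options 9(W), 8(W), 5(W) are all W)
n=14: L (options 10(W), 9(W), 6(W) are all W)
n=15: L (options 11(W), 10(W), 7(W) are all W)
n=16: W (go to 12, an L position)
n=17: W (go to 13, an L position)
n=18: W (go to 14, an L position)
n=19: W (go to 15, an L position)
n=20: W (go to 15, an L position)
n=21: W (go to 13, an L position)
n=22: W (go to 14, an L position)
n=23: W (go to 15, an L position)
n=24: L (options 20(W), 19(W), 16(W) are all W)
n=25: L (options 21(W), 20(W), 17(W) are all W)
n=26: L (options 22(W), 21(W), 18(W) are all W)
n=27: L (options 23(W), 22(W), 19(W) are all W)
n=28: W (go to 24, an L position)
n=29: W (go to 25, an L position)
n=30: W (go to 26, an L position)
n=31: W (go to 27, an L position)
n=32: W (go to 27, an L position)
n=33: W (go to 25, an L position)
n=34: W (go to 26, an L position)
From 34 Maya can remove 8, leaving 26, reaching an L position.

Maya wins.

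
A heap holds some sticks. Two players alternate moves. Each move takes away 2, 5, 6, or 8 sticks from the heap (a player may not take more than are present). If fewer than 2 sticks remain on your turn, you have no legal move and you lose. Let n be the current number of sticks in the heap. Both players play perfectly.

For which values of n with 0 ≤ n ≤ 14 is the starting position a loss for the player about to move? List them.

Label each position W (a win for the player to move) or L (a loss). A position with no legal move is L; any other position is W exactly when some move reaches an L, and L when every move reaches a W.
n=0: no move → L
n=1: no move → L
n=2: →0(L), so W
n=3: →1(L), so W
n=4: →2(W) only, which is W, so L
n=5: →0(L), so W
n=6: →4(L), so W
n=7: →1(L), so W
n=8: →0(L), so W
n=9: →4(L), so W
n=10: →4(L), so W
n=11: →9(W), 6(W), 5(W), 3(W) — all W, so L
n=12: →4(L), so W
n=13: →11(L), so W
n=14: →12(W), 9(W), 8(W), 6(W) — all W, so L
The losing starting values of n are exactly the entries labelled L in this table (5 of them).

0, 1, 4, 11, 14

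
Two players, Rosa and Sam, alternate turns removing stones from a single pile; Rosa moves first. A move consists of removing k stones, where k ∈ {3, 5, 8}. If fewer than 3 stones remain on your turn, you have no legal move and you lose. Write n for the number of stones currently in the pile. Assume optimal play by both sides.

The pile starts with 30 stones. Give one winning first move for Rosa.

Classify positions by backward induction: terminal positions (no move available) are L. From any other position, the mover wins iff some move reaches an L.
n=0: no move → L
n=1: no move → L
n=2: no move → L
n=3: W (go to 0, an L position)
n=4: W (go to 1, an L position)
n=5: W (go to 2, an L position)
n=6: W (go to 1, an L position)
n=7: W (go to 2, an L position)
n=8: W (go to 0, an L position)
n=9: W (go to 1, an L position)
n=10: W (go to 2, an L position)
n=11: L (options 8(W), 6(W), 3(W) are all W)
n=12: L (options 9(W), 7(W), 4(W) are all W)
n=13: L (options 10(W), 8(W), 5(W) are all W)
n=14: W (go to 11, an L position)
n=15: W (go to 12, an L position)
n=16: W (go to 13, an L position)
n=17: W (go to 12, an L position)
n=18: W (go to 13, an L position)
n=19: W (go to 11, an L position)
n=20: W (go to 12, an L position)
n=21: W (go to 13, an L position)
n=22: L (options 19(W), 17(W), 14(W) are all W)
n=23: L (options 20(W), 18(W), 15(W) are all W)
n=24: L (options 21(W), 19(W), 16(W) are all W)
n=25: W (go to 22, an L position)
n=26: W (go to 23, an L position)
n=27: W (go to 24, an L position)
n=28: W (go to 23, an L position)
n=29: W (go to 24, an L position)
n=30: W (go to 22, an L position)
From 30, the L positions reachable in one move are: 22.

Remove 8, leaving 22.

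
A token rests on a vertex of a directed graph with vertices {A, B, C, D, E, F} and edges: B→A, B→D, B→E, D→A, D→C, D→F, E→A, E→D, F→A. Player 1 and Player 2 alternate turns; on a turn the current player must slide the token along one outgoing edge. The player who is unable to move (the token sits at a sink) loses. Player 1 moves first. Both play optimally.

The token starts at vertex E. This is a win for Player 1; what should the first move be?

Work bottom-up. With no move the player to move loses. Otherwise the position is W if at least one move leads to an L position for the opponent, and L if every move leads to a W.
Every edge goes from a vertex to one that appears earlier in the order C, A, F, D, E, B, so processing vertices in that order labels each vertex after all of its successors.
C: no outgoing edge → L
A: no outgoing edge → L
F: can move to A, which is L ⇒ W
D: can move to A, which is L ⇒ W
E: can move to A, which is L ⇒ W
B: can move to A, which is L ⇒ W
From E, the L positions reachable in one move are: A.

Move to A.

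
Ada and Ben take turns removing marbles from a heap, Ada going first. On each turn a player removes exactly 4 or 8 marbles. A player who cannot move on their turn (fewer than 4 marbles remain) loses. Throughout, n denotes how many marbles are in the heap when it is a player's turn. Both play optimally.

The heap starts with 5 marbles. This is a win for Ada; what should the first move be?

Work bottom-up. With no move the player to move loses. Otherwise the position is W if at least one move leads to an L position for the opponent, and L if every move leads to a W.
n=0: no move → L
n=1: no move → L
n=2: no move → L
n=3: no move → L
n=4: W (go to 0, an L position)
n=5: W (go to 1, an L position)
From 5, the L positions reachable in one move are: 1.

Remove 4, leaving 1.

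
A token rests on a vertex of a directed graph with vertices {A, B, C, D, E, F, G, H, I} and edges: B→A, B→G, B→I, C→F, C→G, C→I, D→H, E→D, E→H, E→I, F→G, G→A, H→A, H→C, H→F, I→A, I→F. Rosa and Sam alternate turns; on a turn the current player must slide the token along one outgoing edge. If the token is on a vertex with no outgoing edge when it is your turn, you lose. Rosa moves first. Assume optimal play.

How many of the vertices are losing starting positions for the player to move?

Use the standard recursion: the mover loses at a terminal position; elsewhere, the mover wins exactly when some move hands the opponent an L position.
Every edge goes from a vertex to one that appears earlier in the order A, G, F, I, C, H, D, B, E, so processing vertices in that order labels each vertex after all of its successors.
A: no outgoing edge → L
G: →A(L), so W
F: →G(W) only, which is W, so L
I: →F(L), so W
C: →F(L), so W
H: →F(L), so W
D: →H(W) only, which is W, so L
B: →A(L), so W
E: →D(L), so W
The L vertices are A, D, F; that is 3 in all.

3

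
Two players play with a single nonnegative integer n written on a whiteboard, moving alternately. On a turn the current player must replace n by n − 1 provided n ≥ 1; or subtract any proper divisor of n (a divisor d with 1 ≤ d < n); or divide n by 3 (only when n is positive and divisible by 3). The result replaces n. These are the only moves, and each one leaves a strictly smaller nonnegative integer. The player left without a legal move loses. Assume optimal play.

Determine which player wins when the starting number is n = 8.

The first player wins.

Build the W/L table. Terminal = L. A non-terminal position is W if it has a move to some L; otherwise it is L.
n=0: no move → L
n=1: W (go to 0, an L position)
n=2: L (sole option 1(W) is W)
n=3: W (go to 2, an L position)
n=4: W (go to 2, an L position)
n=5: L (sole option 4(W) is W)
n=6: W (go to 2, an L position)
n=7: L (sole option 6(W) is W)
n=8: W (go to 7, an L position)
The starting position 8 is W: the player to move should move to 7, handing over an L position.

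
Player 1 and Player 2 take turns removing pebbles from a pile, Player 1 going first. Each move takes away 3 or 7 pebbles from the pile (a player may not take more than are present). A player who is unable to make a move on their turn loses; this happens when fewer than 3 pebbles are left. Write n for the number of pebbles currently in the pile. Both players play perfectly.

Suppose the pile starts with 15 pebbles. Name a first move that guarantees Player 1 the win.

Remove 3, leaving 12.

Label each position W (a win for the player to move) or L (a loss). A position with no legal move is L; any other position is W exactly when some move reaches an L, and L when every move reaches a W.
n=0: no move → L
n=1: no move → L
n=2: no move → L
n=3: →0(L), so W
n=4: →1(L), so W
n=5: →2(L), so W
n=6: →3(W) only, which is W, so L
n=7: →0(L), so W
n=8: →1(L), so W
n=9: →6(L), so W
n=10: →7(W), 3(W) — all W, so L
n=11: →8(W), 4(W) — all W, so L
n=12: →9(W), 5(W) — all W, so L
n=13: →10(L), so W
n=14: →11(L), so W
n=15: →12(L), so W
From 15, the L positions reachable in one move are: 12.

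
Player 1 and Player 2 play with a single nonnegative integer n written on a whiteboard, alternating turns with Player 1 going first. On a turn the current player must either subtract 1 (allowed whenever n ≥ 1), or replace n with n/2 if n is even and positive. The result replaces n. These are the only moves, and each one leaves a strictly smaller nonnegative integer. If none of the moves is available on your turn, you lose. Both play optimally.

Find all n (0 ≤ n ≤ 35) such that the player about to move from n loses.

Build the W/L table. Terminal = L. A non-terminal position is W if it has a move to some L; otherwise it is L.
n=0: no move → L
n=1: W (go to 0, an L position)
n=2: L (sole option 1(W) is W)
n=3: W (go to 2, an L position)
n=4: W (go to 2, an L position)
n=5: L (sole option 4(W) is W)
n=6: W (go to 5, an L position)
n=7: L (sole option 6(W) is W)
n=8: W (go to 7, an L position)
n=9: L (sole option 8(W) is W)
n=10: W (go to 5, an L position)
n=11: L (sole option 10(W) is W)
n=12: W (go to 11, an L position)
n=13: L (sole option 12(W) is W)
n=14: W (go to 7, an L position)
n=15: L (sole option 14(W) is W)
n=16: W (go to 15, an L position)
n=17: L (sole option 16(W) is W)
n=18: W (go to 9, an L position)
n=19: L (sole option 18(W) is W)
n=20: W (go to 19, an L position)
n=21: L (sole option 20(W) is W)
n=22: W (go to 11, an L position)
n=23: L (sole option 22(W) is W)
n=24: W (go to 23, an L position)
n=25: L (sole option 24(W) is W)
n=26: W (go to 13, an L position)
n=27: L (sole option 26(W) is W)
n=28: W (go to 27, an L position)
n=29: L (sole option 28(W) is W)
n=30: W (go to 15, an L position)
n=31: L (sole option 30(W) is W)
n=32: W (go to 31, an L position)
n=33: L (sole option 32(W) is W)
n=34: W (go to 17, an L position)
n=35: L (sole option 34(W) is W)
Reading off the rows marked L gives the requested list; there are 18 such values of n.

0, 2, 5, 7, 9, 11, 13, 15, 17, 19, 21, 23, 25, 27, 29, 31, 33, 35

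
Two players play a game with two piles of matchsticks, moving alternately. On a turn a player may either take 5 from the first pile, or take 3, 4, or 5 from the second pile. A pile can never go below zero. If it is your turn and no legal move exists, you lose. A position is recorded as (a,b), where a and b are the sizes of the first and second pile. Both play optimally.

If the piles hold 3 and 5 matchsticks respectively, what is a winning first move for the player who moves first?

Build the W/L table. Terminal = L. A non-terminal position is W if it has a move to some L; otherwise it is L.
No move ever increases a pile, so every position that can arise here has a ≤ 3 and b ≤ 5; it is enough to label the cells with 0 ≤ a ≤ 3 and 0 ≤ b ≤ 5.
Every move lowers a or b (never raises either), so fill the grid row by row in increasing a, and left to right within a row: each cell's successors are then already labelled.
      b=0  b=1  b=2  b=3  b=4  b=5
a=0:    L    L    L    W    W    W
a=1:    L    L    L    W    W    W
a=2:    L    L    L    W    W    W
a=3:    L    L    L    W    W    W
Cells with no legal move (terminal, hence L): (0,0), (0,1), (0,2), (1,0), (1,1), (1,2), (2,0), (2,1), (2,2), (3,0), (3,1), (3,2).
Every other cell has at least one move into one of the L cells above, so it is W.
From (3,5), the L positions reachable in one move are: (3,2), (3,1), (3,0). Any move reaching one of these is winning.

Move to (3,2).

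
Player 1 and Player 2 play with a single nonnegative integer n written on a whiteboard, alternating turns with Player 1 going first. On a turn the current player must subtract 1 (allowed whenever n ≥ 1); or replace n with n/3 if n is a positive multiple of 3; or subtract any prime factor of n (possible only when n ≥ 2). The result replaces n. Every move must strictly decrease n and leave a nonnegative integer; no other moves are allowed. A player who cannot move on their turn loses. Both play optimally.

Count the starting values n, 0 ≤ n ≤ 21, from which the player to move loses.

5

Label each position W (a win for the player to move) or L (a loss). A position with no legal move is L; any other position is W exactly when some move reaches an L, and L when every move reaches a W.
n=0: no move → L
n=1: reaches L-position 0 → W
n=2: reaches L-position 0 → W
n=3: reaches L-position 0 → W
n=4: only reaches 2(W), 3(W), all W → L
n=5: reaches L-position 0 → W
n=6: reaches L-position 4 → W
n=7: reaches L-position 0 → W
n=8: only reaches 6(W), 7(W), all W → L
n=9: reaches L-position 8 → W
n=10: reaches L-position 8 → W
n=11: reaches L-position 0 → W
n=12: reaches L-position 4 → W
n=13: reaches L-position 0 → W
n=14: only reaches 7(W), 12(W), 13(W), all W → L
n=15: reaches L-position 14 → W
n=16: reaches L-position 14 → W
n=17: reaches L-position 0 → W
n=18: only reaches 6(W), 15(W), 16(W), 17(W), all W → L
n=19: reaches L-position 0 → W
n=20: reaches L-position 18 → W
n=21: reaches L-position 14 → W
L entries with 0 ≤ n ≤ 21: n = 0, 4, 8, 14, 18; that makes 5.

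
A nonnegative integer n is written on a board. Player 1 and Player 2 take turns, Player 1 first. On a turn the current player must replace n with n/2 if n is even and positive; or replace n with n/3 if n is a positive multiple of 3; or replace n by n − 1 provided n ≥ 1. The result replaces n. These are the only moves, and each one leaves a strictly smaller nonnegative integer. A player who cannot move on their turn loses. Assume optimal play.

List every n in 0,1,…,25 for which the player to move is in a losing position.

Compute win/loss labels from the base case upward. A position with no move is L. Any other position is W if it can reach an L in one move, else L.
n=0: no move → L
n=1: can move to 0, which is L ⇒ W
n=2: the only move is to 1(W), a W ⇒ L
n=3: can move to 2, which is L ⇒ W
n=4: can move to 2, which is L ⇒ W
n=5: the only move is to 4(W), a W ⇒ L
n=6: can move to 2, which is L ⇒ W
n=7: the only move is to 6(W), a W ⇒ L
n=8: can move to 7, which is L ⇒ W
n=9: moves to 3(W), 8(W); every one is W ⇒ L
n=10: can move to 5, which is L ⇒ W
n=11: the only move is to 10(W), a W ⇒ L
n=12: can move to 11, which is L ⇒ W
n=13: the only move is to 12(W), a W ⇒ L
n=14: can move to 7, which is L ⇒ W
n=15: can move to 5, which is L ⇒ W
n=16: moves to 8(W), 15(W); every one is W ⇒ L
n=17: can move to 16, which is L ⇒ W
n=18: can move to 9, which is L ⇒ W
n=19: the only move is to 18(W), a W ⇒ L
n=20: can move to 19, which is L ⇒ W
n=21: can move to 7, which is L ⇒ W
n=22: can move to 11, which is L ⇒ W
n=23: the only move is to 22(W), a W ⇒ L
n=24: can move to 23, which is L ⇒ W
n=25: the only move is to 24(W), a W ⇒ L
Reading off the rows marked L gives the requested list; there are 11 such values of n.

0, 2, 5, 7, 9, 11, 13, 16, 19, 23, 25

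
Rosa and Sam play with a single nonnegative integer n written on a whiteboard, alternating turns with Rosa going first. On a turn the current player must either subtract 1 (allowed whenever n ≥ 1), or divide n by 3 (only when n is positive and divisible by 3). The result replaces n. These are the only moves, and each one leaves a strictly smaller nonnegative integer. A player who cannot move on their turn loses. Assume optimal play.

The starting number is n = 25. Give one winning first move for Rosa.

Classify positions by backward induction: terminal positions (no move available) are L. From any other position, the mover wins iff some move reaches an L.
n=0: no move → L
n=1: can move to 0, which is L ⇒ W
n=2: the only move is to 1(W), a W ⇒ L
n=3: can move to 2, which is L ⇒ W
n=4: the only move is to 3(W), a W ⇒ L
n=5: can move to 4, which is L ⇒ W
n=6: can move to 2, which is L ⇒ W
n=7: the only move is to 6(W), a W ⇒ L
n=8: can move to 7, which is L ⇒ W
n=9: moves to 3(W), 8(W); every one is W ⇒ L
n=10: can move to 9, which is L ⇒ W
n=11: the only move is to 10(W), a W ⇒ L
n=12: can move to 4, which is L ⇒ W
n=13: the only move is to 12(W), a W ⇒ L
n=14: can move to 13, which is L ⇒ W
n=15: moves to 5(W), 14(W); every one is W ⇒ L
n=16: can move to 15, which is L ⇒ W
n=17: the only move is to 16(W), a W ⇒ L
n=18: can move to 17, which is L ⇒ W
n=19: the only move is to 18(W), a W ⇒ L
n=20: can move to 19, which is L ⇒ W
n=21: can move to 7, which is L ⇒ W
n=22: the only move is to 21(W), a W ⇒ L
n=23: can move to 22, which is L ⇒ W
n=24: moves to 8(W), 23(W); every one is W ⇒ L
n=25: can move to 24, which is L ⇒ W
From 25, the L positions reachable in one move are: 24.

Move to 24.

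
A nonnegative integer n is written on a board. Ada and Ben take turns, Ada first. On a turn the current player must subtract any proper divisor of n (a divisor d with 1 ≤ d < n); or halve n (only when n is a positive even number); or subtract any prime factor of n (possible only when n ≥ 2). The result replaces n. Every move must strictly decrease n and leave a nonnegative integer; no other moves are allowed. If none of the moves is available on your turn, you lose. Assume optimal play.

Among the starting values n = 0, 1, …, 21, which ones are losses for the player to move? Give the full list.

0, 1, 4, 9, 14, 20

Work bottom-up. With no move the player to move loses. Otherwise the position is W if at least one move leads to an L position for the opponent, and L if every move leads to a W.
n=0: no move → L
n=1: no move → L
n=2: W (go to 0, an L position)
n=3: W (go to 0, an L position)
n=4: L (options 2(W), 3(W) are all W)
n=5: W (go to 0, an L position)
n=6: W (go to 4, an L position)
n=7: W (go to 0, an L position)
n=8: W (go to 4, an L position)
n=9: L (options 6(W), 8(W) are all W)
n=10: W (go to 9, an L position)
n=11: W (go to 0, an L position)
n=12: W (go to 9, an L position)
n=13: W (go to 0, an L position)
n=14: L (options 7(W), 12(W), 13(W) are all W)
n=15: W (go to 14, an L position)
n=16: W (go to 14, an L position)
n=17: W (go to 0, an L position)
n=18: W (go to 9, an L position)
n=19: W (go to 0, an L position)
n=20: L (options 10(W), 15(W), 16(W), 18(W), 19(W) are all W)
n=21: W (go to 14, an L position)
Reading off the rows marked L gives the requested list; there are 6 such values of n.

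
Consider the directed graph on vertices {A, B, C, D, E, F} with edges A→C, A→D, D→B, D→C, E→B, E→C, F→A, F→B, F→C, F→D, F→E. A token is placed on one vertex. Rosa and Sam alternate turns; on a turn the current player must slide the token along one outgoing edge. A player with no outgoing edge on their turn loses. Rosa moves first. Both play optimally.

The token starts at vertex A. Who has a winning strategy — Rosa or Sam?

Compute win/loss labels from the base case upward. A position with no move is L. Any other position is W if it can reach an L in one move, else L.
Every edge goes from a vertex to one that appears earlier in the order B, C, D, E, A, F, so processing vertices in that order labels each vertex after all of its successors.
B: no outgoing edge → L
C: no outgoing edge → L
D: →C(L), so W
E: →C(L), so W
A: →C(L), so W
F: →C(L), so W
The starting position A is W: Rosa should move to C, handing over an L position.

Rosa wins.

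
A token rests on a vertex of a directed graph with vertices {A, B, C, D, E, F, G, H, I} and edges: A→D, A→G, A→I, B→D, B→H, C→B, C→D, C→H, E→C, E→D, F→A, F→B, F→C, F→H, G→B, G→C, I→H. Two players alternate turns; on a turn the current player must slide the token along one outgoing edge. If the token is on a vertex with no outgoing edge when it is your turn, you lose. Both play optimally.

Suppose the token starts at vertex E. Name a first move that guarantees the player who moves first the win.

Move to D.

Label each position W (a win for the player to move) or L (a loss). A position with no legal move is L; any other position is W exactly when some move reaches an L, and L when every move reaches a W.
Every edge goes from a vertex to one that appears earlier in the order H, D, B, I, C, E, G, A, F, so processing vertices in that order labels each vertex after all of its successors.
H: no outgoing edge → L
D: no outgoing edge → L
B: can move to D, which is L ⇒ W
I: can move to H, which is L ⇒ W
C: can move to D, which is L ⇒ W
E: can move to D, which is L ⇒ W
G: moves to C(W), B(W); every one is W ⇒ L
A: can move to G, which is L ⇒ W
F: can move to H, which is L ⇒ W
From E, the L positions reachable in one move are: D.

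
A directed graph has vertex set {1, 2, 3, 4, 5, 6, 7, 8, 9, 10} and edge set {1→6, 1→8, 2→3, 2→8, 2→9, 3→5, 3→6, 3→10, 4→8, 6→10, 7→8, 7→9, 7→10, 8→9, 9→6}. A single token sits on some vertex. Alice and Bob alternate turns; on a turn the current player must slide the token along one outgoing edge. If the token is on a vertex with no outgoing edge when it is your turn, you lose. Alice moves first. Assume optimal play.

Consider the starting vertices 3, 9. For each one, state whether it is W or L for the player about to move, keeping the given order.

Build the W/L table. Terminal = L. A non-terminal position is W if it has a move to some L; otherwise it is L.
Every edge goes from a vertex to one that appears earlier in the order 5, 10, 6, 3, 9, 8, 2, 7, 1, 4, so processing vertices in that order labels each vertex after all of its successors.
5: no outgoing edge → L
10: no outgoing edge → L
6: W (go to 10, an L position)
3: W (go to 10, an L position)
9: L (sole option 6(W) is W)
8: W (go to 9, an L position)
2: W (go to 9, an L position)
7: W (go to 9, an L position)
1: L (options 8(W), 6(W) are all W)
4: L (sole option 8(W) is W)

3: W, 9: L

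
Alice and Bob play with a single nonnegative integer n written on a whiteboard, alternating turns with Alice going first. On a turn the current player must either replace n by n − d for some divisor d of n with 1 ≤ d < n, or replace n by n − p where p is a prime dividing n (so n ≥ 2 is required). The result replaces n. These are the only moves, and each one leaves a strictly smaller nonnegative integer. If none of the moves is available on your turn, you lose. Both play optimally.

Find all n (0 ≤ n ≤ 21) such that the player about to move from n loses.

0, 1, 4, 9, 14, 20

Label each position W (a win for the player to move) or L (a loss). A position with no legal move is L; any other position is W exactly when some move reaches an L, and L when every move reaches a W.
n=0: no move → L
n=1: no move → L
n=2: →0(L), so W
n=3: →0(L), so W
n=4: →2(W), 3(W) — all W, so L
n=5: →0(L), so W
n=6: →4(L), so W
n=7: →0(L), so W
n=8: →4(L), so W
n=9: →6(W), 8(W) — all W, so L
n=10: →9(L), so W
n=11: →0(L), so W
n=12: →9(L), so W
n=13: →0(L), so W
n=14: →7(W), 12(W), 13(W) — all W, so L
n=15: →14(L), so W
n=16: →14(L), so W
n=17: →0(L), so W
n=18: →9(L), so W
n=19: →0(L), so W
n=20: →10(W), 15(W), 16(W), 18(W), 19(W) — all W, so L
n=21: →14(L), so W
Reading off the rows marked L gives the requested list; there are 6 such values of n.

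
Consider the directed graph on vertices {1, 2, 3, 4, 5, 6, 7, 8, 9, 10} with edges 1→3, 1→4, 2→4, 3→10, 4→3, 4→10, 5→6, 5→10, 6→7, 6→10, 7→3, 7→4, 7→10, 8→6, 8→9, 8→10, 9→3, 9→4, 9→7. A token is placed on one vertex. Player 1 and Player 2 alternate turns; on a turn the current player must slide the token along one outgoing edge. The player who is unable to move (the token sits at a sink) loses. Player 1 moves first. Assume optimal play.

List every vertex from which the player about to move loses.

Work bottom-up. With no move the player to move loses. Otherwise the position is W if at least one move leads to an L position for the opponent, and L if every move leads to a W.
Every edge goes from a vertex to one that appears earlier in the order 10, 3, 4, 7, 9, 2, 6, 8, 5, 1, so processing vertices in that order labels each vertex after all of its successors.
10: no outgoing edge → L
3: →10(L), so W
4: →10(L), so W
7: →10(L), so W
9: →7(W), 4(W), 3(W) — all W, so L
2: →4(W) only, which is W, so L
6: →10(L), so W
8: →9(L), so W
5: →10(L), so W
1: →4(W), 3(W) — all W, so L
The losing starting vertices are exactly the entries labelled L in this table (4 of them).

1, 2, 9, 10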